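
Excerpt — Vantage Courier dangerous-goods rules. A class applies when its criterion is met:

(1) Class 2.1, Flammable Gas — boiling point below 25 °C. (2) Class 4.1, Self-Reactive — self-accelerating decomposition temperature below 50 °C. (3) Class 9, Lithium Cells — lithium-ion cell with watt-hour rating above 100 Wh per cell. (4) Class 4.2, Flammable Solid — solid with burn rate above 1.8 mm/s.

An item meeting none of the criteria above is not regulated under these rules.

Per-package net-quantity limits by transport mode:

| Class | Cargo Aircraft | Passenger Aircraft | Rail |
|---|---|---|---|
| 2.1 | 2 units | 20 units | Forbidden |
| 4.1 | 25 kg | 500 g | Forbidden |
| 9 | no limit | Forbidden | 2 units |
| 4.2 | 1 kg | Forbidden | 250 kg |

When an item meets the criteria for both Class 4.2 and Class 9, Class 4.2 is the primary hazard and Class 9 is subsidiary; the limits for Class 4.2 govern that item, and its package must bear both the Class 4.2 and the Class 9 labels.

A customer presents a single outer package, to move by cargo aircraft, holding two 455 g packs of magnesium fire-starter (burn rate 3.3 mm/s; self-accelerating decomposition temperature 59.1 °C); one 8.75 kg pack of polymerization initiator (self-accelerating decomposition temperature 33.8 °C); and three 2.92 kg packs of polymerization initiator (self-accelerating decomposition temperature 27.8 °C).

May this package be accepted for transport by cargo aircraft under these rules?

The magnesium fire-starter has burn rate 3.3 mm/s, which is > 1.8 mm/s, so it is Class 4.2 (Flammable Solid).
The polymerization initiator has self-accelerating decomposition temperature 33.8 °C, which is < 50 °C, so it is Class 4.1 (Self-Reactive).
The polymerization initiator has self-accelerating decomposition temperature 27.8 °C, which is < 50 °C, so it is Class 4.1 (Self-Reactive).
Class 4.2 quantity: two 455 g packs = 910 g.
That is within the Class 4.2 cargo aircraft limit of 1 kg.
Total Class 4.1: 8.75 kg + (three 2.92 kg packs = 8.76 kg) = 17.51 kg.
That is within the Class 4.1 cargo aircraft limit of 25 kg.
Every hazard class is within its cargo aircraft limit and no segregation rule is violated.

Yes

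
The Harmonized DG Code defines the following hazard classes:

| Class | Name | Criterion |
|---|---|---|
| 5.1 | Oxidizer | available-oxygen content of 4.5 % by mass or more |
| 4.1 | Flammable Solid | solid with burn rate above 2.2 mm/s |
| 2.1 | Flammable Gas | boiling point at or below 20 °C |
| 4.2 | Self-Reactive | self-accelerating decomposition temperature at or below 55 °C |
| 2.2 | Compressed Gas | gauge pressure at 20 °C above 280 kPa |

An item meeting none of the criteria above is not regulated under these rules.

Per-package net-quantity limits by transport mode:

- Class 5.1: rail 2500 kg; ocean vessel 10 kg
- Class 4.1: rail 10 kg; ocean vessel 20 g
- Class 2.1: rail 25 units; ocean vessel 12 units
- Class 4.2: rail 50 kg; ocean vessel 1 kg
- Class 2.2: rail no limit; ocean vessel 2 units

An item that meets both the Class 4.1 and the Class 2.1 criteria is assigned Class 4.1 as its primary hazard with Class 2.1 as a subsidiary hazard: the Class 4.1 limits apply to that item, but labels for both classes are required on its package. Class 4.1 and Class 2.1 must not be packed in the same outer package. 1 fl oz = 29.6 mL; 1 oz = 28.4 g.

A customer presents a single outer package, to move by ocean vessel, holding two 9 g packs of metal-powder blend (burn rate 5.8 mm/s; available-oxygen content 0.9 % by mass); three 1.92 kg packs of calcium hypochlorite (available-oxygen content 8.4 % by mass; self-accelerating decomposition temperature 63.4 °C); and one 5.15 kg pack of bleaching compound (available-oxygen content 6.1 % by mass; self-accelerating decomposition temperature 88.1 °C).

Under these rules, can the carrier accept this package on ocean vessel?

No

With burn rate 5.8 mm/s (> 2.2 mm/s), the metal-powder blend falls in Class 4.1.
The calcium hypochlorite has available-oxygen content 8.4 % by mass, which is ≥ 4.5 % by mass, so it is Class 5.1 (Oxidizer).
Bleaching compound: available-oxygen content 6.1 % by mass ≥ 4.5 % by mass → Class 5.1 (Oxidizer).
Class 5.1 net quantity: (three 1.92 kg packs = 5.76 kg) + 5.15 kg = 10.91 kg.
10.91 kg exceeds the ocean vessel limit of 10 kg for Class 5.1.
Class 4.1 quantity: two 9 g packs = 18 g.
That is within the Class 4.1 ocean vessel limit of 20 g.
The segregation rule (Class 4.1 with Class 2.1) does not apply to Class 5.1 with Class 4.1.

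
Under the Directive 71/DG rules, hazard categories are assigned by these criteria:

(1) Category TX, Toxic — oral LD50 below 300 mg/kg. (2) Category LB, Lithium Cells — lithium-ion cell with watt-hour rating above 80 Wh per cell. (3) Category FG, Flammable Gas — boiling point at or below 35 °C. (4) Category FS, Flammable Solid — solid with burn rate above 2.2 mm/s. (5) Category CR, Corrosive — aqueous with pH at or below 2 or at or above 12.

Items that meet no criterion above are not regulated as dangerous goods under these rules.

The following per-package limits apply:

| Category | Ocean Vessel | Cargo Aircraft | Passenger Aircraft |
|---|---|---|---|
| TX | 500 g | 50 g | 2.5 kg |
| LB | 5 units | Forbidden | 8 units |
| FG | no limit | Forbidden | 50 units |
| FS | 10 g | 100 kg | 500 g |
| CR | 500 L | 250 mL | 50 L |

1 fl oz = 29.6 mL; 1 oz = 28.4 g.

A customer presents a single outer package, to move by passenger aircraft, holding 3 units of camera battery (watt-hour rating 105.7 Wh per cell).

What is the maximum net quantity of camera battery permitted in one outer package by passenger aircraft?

8 units

Camera battery: watt-hour rating 105.7 Wh per cell > 80 Wh per cell → Category LB (Lithium Cells).
The passenger aircraft limit for Category LB is 8 units.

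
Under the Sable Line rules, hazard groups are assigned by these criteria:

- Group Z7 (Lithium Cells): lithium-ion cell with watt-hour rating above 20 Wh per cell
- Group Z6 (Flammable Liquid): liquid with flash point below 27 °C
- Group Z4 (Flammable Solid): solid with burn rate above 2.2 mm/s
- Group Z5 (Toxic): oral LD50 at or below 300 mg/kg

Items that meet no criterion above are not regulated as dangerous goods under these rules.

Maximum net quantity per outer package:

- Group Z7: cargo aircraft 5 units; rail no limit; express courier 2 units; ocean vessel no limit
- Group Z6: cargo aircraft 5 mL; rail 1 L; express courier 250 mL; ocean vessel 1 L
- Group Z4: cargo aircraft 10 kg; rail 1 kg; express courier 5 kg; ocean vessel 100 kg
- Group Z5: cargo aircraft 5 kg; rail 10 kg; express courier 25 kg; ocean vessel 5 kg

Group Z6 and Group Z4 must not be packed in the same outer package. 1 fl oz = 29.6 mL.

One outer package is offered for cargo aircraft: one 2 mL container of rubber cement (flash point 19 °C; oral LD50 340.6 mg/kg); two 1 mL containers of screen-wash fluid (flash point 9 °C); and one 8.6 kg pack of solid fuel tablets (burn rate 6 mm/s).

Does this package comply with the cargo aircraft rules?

No

Rubber cement: flash point 19 °C < 27 °C → Group Z6 (Flammable Liquid).
The screen-wash fluid has flash point 9 °C, which is < 27 °C, so it is Group Z6 (Flammable Liquid).
The solid fuel tablets have burn rate 6 mm/s, which is > 2.2 mm/s, so they are Group Z4 (Flammable Solid).
Total Group Z6: 2 mL + (two 1 mL containers = 2 mL) = 4 mL.
4 mL is within the cargo aircraft limit of 5 mL for Group Z6.
Group Z4 quantity: 8.6 kg.
That is within the Group Z4 cargo aircraft limit of 10 kg.
Group Z6 and Group Z4 may not share an outer package.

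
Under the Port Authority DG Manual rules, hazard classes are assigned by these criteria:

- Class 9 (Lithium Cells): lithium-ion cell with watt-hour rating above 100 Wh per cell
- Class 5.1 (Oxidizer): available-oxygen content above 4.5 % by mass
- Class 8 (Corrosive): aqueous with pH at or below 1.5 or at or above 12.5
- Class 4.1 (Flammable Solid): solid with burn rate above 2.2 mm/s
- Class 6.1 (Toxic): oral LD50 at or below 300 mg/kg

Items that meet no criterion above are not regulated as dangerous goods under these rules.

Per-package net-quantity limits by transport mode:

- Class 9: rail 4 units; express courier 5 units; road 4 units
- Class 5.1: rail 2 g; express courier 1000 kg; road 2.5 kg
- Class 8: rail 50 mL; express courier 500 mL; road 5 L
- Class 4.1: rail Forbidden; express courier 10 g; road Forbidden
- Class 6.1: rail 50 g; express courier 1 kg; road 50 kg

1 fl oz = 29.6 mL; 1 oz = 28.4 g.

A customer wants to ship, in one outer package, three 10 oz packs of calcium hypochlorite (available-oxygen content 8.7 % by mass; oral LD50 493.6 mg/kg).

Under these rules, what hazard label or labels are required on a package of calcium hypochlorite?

With available-oxygen content 8.7 % by mass (> 4.5 % by mass), the calcium hypochlorite falls in Class 5.1.
Only the Class 5.1 label is required.

Class 5.1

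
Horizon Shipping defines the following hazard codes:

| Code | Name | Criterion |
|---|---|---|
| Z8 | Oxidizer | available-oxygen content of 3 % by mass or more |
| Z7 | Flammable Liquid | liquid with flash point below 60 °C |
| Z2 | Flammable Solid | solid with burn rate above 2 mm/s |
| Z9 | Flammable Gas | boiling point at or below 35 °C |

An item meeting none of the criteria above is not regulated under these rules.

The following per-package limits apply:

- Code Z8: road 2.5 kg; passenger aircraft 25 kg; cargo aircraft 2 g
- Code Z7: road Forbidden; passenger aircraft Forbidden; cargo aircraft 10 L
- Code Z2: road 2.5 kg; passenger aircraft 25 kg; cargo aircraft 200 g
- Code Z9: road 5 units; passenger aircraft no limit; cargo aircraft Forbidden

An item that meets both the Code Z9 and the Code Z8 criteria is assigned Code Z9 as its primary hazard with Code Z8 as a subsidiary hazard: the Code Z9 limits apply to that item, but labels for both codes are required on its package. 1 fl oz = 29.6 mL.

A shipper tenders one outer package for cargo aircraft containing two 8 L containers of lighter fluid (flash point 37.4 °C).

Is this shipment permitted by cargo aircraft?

No

Lighter fluid: flash point 37.4 °C < 60 °C → Code Z7 (Flammable Liquid).
Code Z7 quantity: two 8 L containers = 16 L.
That exceeds the Code Z7 cargo aircraft limit of 10 L.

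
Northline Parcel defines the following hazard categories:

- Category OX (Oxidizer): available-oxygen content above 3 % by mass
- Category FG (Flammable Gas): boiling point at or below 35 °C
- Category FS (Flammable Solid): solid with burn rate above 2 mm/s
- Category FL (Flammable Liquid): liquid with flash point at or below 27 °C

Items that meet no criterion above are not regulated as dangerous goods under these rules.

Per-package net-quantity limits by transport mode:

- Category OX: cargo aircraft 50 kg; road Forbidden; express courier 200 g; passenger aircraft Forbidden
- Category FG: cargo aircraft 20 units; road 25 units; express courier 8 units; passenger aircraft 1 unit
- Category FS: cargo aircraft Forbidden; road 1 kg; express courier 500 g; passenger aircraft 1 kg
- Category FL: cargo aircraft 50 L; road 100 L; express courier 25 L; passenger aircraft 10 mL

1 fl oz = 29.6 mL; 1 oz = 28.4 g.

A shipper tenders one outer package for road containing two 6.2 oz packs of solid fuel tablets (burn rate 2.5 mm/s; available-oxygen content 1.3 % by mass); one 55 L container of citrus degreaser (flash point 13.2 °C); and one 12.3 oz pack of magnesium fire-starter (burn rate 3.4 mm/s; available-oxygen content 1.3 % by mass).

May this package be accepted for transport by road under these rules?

Burn rate 2.5 mm/s meets the Category FS criterion (Flammable Solid), so the solid fuel tablets are Category FS.
The citrus degreaser has flash point 13.2 °C, which is ≤ 27 °C, so it is Category FL (Flammable Liquid).
With burn rate 3.4 mm/s (> 2 mm/s), the magnesium fire-starter falls in Category FS.
Total Category FS: (two 6.2 oz packs = 352.16 g) + (one 12.3 oz pack = 349.32 g) = 701.48 g.
That is within the Category FS road limit of 1 kg.
Category FL quantity: 55 L.
That is within the Category FL road limit of 100 L.
Every hazard category is within its road limit and no segregation rule is violated.

Yes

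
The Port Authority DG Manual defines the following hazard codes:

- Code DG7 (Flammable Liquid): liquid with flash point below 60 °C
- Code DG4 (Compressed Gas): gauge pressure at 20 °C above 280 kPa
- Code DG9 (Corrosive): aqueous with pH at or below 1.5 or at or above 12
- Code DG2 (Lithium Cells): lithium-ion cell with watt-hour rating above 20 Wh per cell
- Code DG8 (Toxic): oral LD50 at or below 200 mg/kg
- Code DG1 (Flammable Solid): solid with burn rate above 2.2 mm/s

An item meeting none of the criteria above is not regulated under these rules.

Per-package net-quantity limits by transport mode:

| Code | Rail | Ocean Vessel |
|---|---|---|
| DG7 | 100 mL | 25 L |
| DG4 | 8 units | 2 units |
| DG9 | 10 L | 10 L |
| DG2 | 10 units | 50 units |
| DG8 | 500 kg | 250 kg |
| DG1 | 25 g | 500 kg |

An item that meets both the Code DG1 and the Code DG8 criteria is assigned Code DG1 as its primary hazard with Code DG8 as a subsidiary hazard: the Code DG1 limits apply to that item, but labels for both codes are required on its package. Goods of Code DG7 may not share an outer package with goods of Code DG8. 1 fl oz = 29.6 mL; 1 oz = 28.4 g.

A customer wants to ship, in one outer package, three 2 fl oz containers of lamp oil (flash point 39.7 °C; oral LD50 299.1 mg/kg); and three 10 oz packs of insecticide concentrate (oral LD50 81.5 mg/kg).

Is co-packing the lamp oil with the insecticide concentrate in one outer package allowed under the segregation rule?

Lamp oil: flash point 39.7 °C < 60 °C → Code DG7 (Flammable Liquid).
Oral LD50 81.5 mg/kg meets the Code DG8 criterion (Toxic), so the insecticide concentrate is Code DG8.
Code DG7 and Code DG8 may not share an outer package.

No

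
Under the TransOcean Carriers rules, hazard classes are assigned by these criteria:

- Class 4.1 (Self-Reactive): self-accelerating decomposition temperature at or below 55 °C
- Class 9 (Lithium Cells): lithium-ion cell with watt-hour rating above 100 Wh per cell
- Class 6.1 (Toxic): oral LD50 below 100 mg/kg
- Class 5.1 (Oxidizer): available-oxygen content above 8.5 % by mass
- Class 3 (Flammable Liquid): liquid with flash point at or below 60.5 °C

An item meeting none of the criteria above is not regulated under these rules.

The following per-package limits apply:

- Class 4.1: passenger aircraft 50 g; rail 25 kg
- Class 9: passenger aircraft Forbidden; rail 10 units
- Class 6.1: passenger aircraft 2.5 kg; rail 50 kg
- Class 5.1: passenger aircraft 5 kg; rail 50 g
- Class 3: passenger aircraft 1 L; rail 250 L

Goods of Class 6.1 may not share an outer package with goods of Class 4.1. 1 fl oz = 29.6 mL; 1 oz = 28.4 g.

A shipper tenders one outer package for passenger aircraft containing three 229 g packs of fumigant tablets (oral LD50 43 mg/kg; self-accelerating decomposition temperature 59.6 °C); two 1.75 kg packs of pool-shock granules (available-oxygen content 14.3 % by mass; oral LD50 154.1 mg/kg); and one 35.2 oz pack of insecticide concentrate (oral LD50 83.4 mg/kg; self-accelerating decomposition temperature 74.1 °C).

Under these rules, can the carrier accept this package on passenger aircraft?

Yes

Fumigant tablets: oral LD50 43 mg/kg < 100 mg/kg → Class 6.1 (Toxic).
Pool-shock granules: available-oxygen content 14.3 % by mass > 8.5 % by mass → Class 5.1 (Oxidizer).
Oral LD50 83.4 mg/kg meets the Class 6.1 criterion (Toxic), so the insecticide concentrate is Class 6.1.
Total Class 6.1: (three 229 g packs = 687 g) + (one 35.2 oz pack = 999.68 g) = 1686.68 g.
1686.68 g is within the passenger aircraft limit of 2.5 kg for Class 6.1.
Class 5.1 quantity: two 1.75 kg packs = 3.5 kg.
3.5 kg ≤ 5 kg (passenger aircraft limit, Class 5.1) — within limit.
The segregation rule (Class 6.1 with Class 4.1) does not apply to Class 6.1 with Class 5.1.
Every hazard class is within its passenger aircraft limit and no segregation rule is violated.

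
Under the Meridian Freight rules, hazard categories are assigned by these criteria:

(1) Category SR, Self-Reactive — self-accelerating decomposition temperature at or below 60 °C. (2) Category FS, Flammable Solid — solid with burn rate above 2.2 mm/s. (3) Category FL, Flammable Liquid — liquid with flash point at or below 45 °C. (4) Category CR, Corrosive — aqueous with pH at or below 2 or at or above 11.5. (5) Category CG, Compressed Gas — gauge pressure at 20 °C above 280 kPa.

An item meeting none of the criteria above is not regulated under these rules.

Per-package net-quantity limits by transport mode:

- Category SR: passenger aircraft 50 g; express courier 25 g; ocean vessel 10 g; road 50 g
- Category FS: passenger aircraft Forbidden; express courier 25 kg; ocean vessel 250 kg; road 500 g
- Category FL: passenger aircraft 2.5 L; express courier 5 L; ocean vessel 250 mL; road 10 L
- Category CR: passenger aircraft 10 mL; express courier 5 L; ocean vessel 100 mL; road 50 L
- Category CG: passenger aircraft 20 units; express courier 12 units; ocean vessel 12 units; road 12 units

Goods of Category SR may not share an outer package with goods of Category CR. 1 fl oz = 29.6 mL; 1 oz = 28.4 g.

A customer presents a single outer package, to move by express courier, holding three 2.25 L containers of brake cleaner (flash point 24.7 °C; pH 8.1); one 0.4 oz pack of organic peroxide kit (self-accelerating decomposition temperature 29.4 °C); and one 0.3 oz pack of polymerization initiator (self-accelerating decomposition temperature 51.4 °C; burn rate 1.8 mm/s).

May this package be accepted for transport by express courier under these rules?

No

With flash point 24.7 °C (≤ 45 °C), the brake cleaner falls in Category FL.
Self-accelerating decomposition temperature 29.4 °C meets the Category SR criterion (Self-Reactive), so the organic peroxide kit is Category SR.
Self-accelerating decomposition temperature 51.4 °C meets the Category SR criterion (Self-Reactive), so the polymerization initiator is Category SR.
Category SR net quantity: (one 0.4 oz pack = 11.36 g) + (one 0.3 oz pack = 8.52 g) = 19.88 g.
19.88 g ≤ 25 g (express courier limit, Category SR) — within limit.
Category FL quantity: three 2.25 L containers = 6.75 L.
6.75 L exceeds the express courier limit of 5 L for Category FL.
The segregation rule (Category SR with Category CR) does not apply to Category SR with Category FL.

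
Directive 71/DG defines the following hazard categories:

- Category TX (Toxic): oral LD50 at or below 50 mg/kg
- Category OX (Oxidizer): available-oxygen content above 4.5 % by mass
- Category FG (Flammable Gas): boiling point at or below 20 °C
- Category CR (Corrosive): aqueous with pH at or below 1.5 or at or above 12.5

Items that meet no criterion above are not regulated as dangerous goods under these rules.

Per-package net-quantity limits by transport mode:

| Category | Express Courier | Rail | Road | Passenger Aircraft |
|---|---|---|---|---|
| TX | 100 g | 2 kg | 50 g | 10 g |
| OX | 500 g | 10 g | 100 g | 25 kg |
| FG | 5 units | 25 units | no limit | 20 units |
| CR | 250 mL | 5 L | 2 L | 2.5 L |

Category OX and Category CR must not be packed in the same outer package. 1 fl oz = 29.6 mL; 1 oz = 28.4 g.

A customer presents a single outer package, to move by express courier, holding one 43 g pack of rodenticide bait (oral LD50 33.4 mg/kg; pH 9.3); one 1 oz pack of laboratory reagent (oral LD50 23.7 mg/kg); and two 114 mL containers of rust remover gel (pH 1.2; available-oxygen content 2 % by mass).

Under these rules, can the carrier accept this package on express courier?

With oral LD50 33.4 mg/kg (≤ 50 mg/kg), the rodenticide bait falls in Category TX.
The laboratory reagent has oral LD50 23.7 mg/kg, which is ≤ 50 mg/kg, so it is Category TX (Toxic).
The rust remover gel has pH 1.2, which is ≤ 1.5, so it is Category CR (Corrosive).
Total Category TX: 43 g + (one 1 oz pack = 28.4 g) = 71.4 g.
71.4 g ≤ 100 g (express courier limit, Category TX) — within limit.
Category CR quantity: two 114 mL containers = 228 mL.
228 mL is within the express courier limit of 250 mL for Category CR.
The segregation rule (Category OX with Category CR) does not apply to Category TX with Category CR.
Every hazard category is within its express courier limit and no segregation rule is violated.

Yes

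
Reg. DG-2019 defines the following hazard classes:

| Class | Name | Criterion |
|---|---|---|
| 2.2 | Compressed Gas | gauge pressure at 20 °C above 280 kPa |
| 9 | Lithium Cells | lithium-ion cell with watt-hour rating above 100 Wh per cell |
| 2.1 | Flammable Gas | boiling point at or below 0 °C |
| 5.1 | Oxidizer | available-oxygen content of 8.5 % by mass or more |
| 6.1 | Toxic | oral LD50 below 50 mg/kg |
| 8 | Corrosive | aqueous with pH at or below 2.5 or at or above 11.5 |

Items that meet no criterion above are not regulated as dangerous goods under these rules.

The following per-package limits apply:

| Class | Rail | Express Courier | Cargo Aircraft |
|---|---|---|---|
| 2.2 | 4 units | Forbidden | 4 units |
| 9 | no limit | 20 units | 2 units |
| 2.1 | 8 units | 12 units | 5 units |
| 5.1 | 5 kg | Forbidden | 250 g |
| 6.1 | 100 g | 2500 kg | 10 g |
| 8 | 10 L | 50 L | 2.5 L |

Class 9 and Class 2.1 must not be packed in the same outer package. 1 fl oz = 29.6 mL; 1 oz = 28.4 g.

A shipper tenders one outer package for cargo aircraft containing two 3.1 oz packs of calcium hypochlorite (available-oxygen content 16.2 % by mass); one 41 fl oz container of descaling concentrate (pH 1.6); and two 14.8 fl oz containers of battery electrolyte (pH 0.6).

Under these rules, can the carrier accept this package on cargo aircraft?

Yes

The calcium hypochlorite has available-oxygen content 16.2 % by mass, which is ≥ 8.5 % by mass, so it is Class 5.1 (Oxidizer).
Descaling concentrate: pH 1.6 ≤ 2.5 → Class 8 (Corrosive).
Battery electrolyte: pH 0.6 ≤ 2.5 → Class 8 (Corrosive).
Total Class 8: (one 41 fl oz container = 1213.6 mL) + (two 14.8 fl oz containers = 876.16 mL) = 2089.76 mL.
2089.76 mL ≤ 2.5 L (cargo aircraft limit, Class 8) — within limit.
Class 5.1 quantity: two 3.1 oz packs = 176.08 g.
176.08 g is within the cargo aircraft limit of 250 g for Class 5.1.
The segregation rule (Class 9 with Class 2.1) does not apply to Class 8 with Class 5.1.
Every hazard class is within its cargo aircraft limit and no segregation rule is violated.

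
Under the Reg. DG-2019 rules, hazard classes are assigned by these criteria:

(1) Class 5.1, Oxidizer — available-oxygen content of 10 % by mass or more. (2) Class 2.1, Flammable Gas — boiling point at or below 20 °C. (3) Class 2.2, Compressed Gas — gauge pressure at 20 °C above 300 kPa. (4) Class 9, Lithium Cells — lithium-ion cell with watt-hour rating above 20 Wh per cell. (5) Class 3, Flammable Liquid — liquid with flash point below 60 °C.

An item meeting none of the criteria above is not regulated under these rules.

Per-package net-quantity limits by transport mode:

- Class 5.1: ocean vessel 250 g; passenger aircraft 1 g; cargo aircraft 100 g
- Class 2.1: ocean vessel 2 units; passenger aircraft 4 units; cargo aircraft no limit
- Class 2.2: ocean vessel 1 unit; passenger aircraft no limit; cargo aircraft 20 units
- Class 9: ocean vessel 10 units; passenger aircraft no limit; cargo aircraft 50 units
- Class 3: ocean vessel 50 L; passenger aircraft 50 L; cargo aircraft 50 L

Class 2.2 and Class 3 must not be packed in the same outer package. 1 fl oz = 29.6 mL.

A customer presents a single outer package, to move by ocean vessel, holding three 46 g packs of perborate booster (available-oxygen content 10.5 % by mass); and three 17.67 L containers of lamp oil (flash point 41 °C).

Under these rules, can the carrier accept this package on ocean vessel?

The perborate booster has available-oxygen content 10.5 % by mass, which is ≥ 10 % by mass, so it is Class 5.1 (Oxidizer).
The lamp oil has flash point 41 °C, which is < 60 °C, so it is Class 3 (Flammable Liquid).
Class 5.1 quantity: three 46 g packs = 138 g.
138 g is within the ocean vessel limit of 250 g for Class 5.1.
Class 3 quantity: three 17.67 L containers = 53.01 L.
53.01 L > 50 L (ocean vessel limit, Class 3) — over the limit.
The segregation rule (Class 2.2 with Class 3) does not apply to Class 5.1 with Class 3.

No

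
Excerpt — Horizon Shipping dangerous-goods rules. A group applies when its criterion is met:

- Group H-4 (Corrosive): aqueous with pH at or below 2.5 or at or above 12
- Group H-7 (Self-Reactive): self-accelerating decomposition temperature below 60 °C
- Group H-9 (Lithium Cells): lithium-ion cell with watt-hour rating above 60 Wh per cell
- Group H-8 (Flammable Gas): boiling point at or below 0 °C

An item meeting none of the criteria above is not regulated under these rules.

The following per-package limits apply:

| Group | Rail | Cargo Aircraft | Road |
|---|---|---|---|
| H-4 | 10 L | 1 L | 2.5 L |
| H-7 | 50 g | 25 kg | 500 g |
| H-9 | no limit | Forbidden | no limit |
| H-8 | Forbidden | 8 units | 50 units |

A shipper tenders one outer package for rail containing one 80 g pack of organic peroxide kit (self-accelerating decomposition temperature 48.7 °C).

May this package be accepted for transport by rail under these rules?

No

Organic peroxide kit: self-accelerating decomposition temperature 48.7 °C < 60 °C → Group H-7 (Self-Reactive).
Group H-7 quantity: 80 g.
80 g exceeds the rail limit of 50 g for Group H-7.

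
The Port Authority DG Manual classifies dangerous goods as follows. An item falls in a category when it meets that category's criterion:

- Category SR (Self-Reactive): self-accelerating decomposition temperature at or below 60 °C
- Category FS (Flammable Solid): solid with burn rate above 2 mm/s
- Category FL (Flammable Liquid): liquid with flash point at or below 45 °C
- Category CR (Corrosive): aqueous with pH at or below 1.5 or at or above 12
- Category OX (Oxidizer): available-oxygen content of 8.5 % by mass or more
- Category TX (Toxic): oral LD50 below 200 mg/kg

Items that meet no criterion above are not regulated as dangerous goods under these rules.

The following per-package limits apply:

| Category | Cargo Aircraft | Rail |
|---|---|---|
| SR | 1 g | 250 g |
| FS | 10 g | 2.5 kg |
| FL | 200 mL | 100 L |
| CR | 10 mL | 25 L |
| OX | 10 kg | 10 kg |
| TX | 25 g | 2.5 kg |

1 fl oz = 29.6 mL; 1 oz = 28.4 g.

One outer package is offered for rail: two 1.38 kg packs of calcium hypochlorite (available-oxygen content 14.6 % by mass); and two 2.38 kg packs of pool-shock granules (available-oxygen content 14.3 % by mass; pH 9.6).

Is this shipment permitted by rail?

Available-oxygen content 14.6 % by mass meets the Category OX criterion (Oxidizer), so the calcium hypochlorite is Category OX.
Available-oxygen content 14.3 % by mass meets the Category OX criterion (Oxidizer), so the pool-shock granules are Category OX.
Total Category OX: (two 1.38 kg packs = 2.76 kg) + (two 2.38 kg packs = 4.76 kg) = 7.52 kg.
That is within the Category OX rail limit of 10 kg.

Yes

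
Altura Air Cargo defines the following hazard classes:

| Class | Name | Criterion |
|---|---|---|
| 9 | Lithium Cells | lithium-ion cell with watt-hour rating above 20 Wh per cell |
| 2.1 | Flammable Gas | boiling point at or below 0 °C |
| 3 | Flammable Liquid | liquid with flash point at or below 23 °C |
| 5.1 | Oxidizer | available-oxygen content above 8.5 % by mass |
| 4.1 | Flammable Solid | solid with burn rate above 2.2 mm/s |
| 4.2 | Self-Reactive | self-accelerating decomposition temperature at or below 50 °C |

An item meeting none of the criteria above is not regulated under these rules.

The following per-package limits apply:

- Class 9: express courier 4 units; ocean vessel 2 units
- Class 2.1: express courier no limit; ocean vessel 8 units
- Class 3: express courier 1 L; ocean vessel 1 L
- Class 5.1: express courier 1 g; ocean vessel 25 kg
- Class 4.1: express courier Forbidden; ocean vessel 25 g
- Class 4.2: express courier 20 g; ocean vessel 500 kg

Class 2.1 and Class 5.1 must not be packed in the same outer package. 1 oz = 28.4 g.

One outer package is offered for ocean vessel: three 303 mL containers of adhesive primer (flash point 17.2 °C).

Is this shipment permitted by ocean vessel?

Yes

Adhesive primer: flash point 17.2 °C ≤ 23 °C → Class 3 (Flammable Liquid).
Class 3 quantity: three 303 mL containers = 909 mL.
That is within the Class 3 ocean vessel limit of 1 L.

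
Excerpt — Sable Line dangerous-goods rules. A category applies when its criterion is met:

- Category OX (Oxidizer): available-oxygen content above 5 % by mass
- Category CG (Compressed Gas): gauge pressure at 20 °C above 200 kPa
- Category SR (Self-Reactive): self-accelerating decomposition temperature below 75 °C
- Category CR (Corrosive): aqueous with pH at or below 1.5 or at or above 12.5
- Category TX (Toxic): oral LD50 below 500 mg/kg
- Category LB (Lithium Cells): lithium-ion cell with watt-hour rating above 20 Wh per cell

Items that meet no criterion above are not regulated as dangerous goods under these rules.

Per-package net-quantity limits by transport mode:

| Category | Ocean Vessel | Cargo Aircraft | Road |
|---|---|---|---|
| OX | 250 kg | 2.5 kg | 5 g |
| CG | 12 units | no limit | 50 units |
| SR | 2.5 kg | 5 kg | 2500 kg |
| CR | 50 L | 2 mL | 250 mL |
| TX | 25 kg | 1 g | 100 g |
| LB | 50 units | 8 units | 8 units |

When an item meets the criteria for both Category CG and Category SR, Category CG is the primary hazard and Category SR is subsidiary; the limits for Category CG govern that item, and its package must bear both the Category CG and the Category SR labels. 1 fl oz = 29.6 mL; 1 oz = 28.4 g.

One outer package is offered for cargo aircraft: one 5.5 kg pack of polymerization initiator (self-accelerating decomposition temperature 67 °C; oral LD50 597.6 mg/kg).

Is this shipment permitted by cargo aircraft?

With self-accelerating decomposition temperature 67 °C (< 75 °C), the polymerization initiator falls in Category SR.
Category SR quantity: 5.5 kg.
5.5 kg > 5 kg (cargo aircraft limit, Category SR) — over the limit.

No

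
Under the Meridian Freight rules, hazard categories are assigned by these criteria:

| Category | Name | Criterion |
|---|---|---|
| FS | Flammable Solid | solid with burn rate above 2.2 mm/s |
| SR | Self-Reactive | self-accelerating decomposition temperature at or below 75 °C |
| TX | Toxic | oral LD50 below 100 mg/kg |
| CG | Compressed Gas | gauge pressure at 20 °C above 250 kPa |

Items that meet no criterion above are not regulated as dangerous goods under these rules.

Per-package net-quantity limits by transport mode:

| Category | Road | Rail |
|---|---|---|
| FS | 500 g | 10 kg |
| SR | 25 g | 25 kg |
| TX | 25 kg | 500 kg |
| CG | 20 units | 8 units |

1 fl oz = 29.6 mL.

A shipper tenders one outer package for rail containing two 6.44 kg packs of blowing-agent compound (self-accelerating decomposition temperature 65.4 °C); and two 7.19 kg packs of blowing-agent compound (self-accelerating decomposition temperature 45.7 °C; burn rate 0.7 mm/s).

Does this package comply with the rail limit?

No

The blowing-agent compound has self-accelerating decomposition temperature 65.4 °C, which is ≤ 75 °C, so it is Category SR (Self-Reactive).
With self-accelerating decomposition temperature 45.7 °C (≤ 75 °C), the blowing-agent compound falls in Category SR.
Category SR net quantity: (two 6.44 kg packs = 12.88 kg) + (two 7.19 kg packs = 14.38 kg) = 27.26 kg.
That exceeds the Category SR rail limit of 25 kg.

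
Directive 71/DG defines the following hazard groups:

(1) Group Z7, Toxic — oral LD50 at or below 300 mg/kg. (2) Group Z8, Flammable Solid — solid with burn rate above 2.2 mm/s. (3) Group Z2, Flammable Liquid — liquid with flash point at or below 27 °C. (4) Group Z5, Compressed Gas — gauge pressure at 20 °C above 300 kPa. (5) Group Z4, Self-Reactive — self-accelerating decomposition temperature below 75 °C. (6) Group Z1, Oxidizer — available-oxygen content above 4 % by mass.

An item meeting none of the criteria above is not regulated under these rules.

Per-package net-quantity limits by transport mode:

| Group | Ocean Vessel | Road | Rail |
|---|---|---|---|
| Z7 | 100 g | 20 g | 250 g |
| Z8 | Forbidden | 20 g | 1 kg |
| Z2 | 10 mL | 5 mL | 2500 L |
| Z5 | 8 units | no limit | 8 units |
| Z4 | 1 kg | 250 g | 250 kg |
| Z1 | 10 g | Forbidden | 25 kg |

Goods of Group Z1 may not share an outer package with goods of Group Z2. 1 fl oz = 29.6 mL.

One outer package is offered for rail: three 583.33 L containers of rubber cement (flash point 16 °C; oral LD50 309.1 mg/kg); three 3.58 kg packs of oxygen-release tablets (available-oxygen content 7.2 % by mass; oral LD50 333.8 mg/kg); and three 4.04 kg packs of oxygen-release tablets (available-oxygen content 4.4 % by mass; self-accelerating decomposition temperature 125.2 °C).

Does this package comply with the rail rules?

The rubber cement has flash point 16 °C, which is ≤ 27 °C, so it is Group Z2 (Flammable Liquid).
With available-oxygen content 7.2 % by mass (> 4 % by mass), the oxygen-release tablets fall in Group Z1.
Oxygen-release tablets: available-oxygen content 4.4 % by mass > 4 % by mass → Group Z1 (Oxidizer).
Total Group Z1: (three 3.58 kg packs = 10.74 kg) + (three 4.04 kg packs = 12.12 kg) = 22.86 kg.
22.86 kg ≤ 25 kg (rail limit, Group Z1) — within limit.
Group Z2 quantity: three 583.33 L containers = 1749.99 L.
1749.99 L is within the rail limit of 2500 L for Group Z2.
Group Z1 and Group Z2 may not share an outer package.

No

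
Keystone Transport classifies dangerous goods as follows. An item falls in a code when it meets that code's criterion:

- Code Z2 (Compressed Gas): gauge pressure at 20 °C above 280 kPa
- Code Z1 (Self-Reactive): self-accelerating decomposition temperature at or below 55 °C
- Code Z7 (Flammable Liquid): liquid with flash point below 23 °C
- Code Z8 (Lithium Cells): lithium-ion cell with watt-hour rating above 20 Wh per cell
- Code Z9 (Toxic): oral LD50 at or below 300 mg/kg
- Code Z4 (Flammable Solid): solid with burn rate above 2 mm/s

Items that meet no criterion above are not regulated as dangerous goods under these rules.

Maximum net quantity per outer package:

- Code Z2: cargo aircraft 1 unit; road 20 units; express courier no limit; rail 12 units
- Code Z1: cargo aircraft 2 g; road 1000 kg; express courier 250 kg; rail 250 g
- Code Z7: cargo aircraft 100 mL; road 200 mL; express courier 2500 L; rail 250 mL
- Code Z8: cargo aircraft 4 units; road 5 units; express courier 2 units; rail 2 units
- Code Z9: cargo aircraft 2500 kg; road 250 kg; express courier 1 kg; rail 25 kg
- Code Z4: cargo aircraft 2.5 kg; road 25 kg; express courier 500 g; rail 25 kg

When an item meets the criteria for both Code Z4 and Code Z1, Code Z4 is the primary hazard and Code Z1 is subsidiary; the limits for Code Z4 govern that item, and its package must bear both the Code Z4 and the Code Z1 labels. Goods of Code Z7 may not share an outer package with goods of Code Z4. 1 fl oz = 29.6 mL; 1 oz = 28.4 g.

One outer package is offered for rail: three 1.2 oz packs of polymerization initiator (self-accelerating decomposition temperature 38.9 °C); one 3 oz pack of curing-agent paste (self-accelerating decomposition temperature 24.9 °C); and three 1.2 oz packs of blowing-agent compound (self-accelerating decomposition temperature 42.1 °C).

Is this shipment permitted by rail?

No

Self-accelerating decomposition temperature 38.9 °C meets the Code Z1 criterion (Self-Reactive), so the polymerization initiator is Code Z1.
The curing-agent paste has self-accelerating decomposition temperature 24.9 °C, which is ≤ 55 °C, so it is Code Z1 (Self-Reactive).
Blowing-agent compound: self-accelerating decomposition temperature 42.1 °C ≤ 55 °C → Code Z1 (Self-Reactive).
Total Code Z1: (three 1.2 oz packs = 102.24 g) + (one 3 oz pack = 85.2 g) + (three 1.2 oz packs = 102.24 g) = 289.68 g.
289.68 g exceeds the rail limit of 250 g for Code Z1.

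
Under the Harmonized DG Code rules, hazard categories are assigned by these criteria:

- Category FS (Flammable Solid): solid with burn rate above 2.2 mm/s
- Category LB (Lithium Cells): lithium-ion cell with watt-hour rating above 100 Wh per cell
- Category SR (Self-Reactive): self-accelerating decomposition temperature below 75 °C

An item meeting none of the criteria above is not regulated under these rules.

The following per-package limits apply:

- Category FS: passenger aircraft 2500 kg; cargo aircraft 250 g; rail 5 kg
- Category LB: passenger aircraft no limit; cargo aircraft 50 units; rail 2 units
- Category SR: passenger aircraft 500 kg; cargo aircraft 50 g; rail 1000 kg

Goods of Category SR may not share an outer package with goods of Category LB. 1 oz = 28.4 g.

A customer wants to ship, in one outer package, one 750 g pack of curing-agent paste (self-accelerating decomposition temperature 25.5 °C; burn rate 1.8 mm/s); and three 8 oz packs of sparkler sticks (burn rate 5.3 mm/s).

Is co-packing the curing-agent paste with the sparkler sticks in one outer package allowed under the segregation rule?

Yes

The curing-agent paste has self-accelerating decomposition temperature 25.5 °C, which is < 75 °C, so it is Category SR (Self-Reactive).
Burn rate 5.3 mm/s meets the Category FS criterion (Flammable Solid), so the sparkler sticks are Category FS.
No segregation rule bars Category SR with Category FS.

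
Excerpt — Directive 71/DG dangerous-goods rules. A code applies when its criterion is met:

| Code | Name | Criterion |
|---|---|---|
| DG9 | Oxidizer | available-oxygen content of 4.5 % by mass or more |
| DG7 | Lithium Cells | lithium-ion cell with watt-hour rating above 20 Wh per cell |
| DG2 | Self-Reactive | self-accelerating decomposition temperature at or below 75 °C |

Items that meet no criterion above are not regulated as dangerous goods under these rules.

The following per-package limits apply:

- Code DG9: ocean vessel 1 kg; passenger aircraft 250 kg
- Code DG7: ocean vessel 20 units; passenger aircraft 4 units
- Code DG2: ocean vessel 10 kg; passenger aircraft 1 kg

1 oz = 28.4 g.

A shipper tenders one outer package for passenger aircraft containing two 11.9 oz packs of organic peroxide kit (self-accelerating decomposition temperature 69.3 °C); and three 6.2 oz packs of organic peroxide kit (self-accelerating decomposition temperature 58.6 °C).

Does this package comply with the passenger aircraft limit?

Organic peroxide kit: self-accelerating decomposition temperature 69.3 °C ≤ 75 °C → Code DG2 (Self-Reactive).
Organic peroxide kit: self-accelerating decomposition temperature 58.6 °C ≤ 75 °C → Code DG2 (Self-Reactive).
Total Code DG2: (two 11.9 oz packs = 675.92 g) + (three 6.2 oz packs = 528.24 g) = 1204.16 g.
1204.16 g > 1 kg (passenger aircraft limit, Code DG2) — over the limit.

No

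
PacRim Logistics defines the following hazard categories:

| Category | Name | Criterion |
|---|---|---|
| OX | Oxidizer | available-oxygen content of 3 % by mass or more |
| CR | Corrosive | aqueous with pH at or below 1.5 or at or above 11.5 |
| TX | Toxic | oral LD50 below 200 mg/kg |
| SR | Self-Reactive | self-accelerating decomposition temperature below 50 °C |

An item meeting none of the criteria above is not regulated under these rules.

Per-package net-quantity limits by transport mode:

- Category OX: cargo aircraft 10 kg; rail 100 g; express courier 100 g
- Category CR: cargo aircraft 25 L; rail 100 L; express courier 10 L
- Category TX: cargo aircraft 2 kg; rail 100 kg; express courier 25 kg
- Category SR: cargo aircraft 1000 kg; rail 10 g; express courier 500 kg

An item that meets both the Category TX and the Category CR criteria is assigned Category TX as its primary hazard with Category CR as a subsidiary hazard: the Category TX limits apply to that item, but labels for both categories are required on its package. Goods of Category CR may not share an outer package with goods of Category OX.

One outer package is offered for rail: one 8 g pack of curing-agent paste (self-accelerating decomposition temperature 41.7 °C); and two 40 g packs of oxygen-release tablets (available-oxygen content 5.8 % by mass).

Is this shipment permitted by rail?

Yes

Curing-agent paste: self-accelerating decomposition temperature 41.7 °C < 50 °C → Category SR (Self-Reactive).
The oxygen-release tablets have available-oxygen content 5.8 % by mass, which is ≥ 3 % by mass, so they are Category OX (Oxidizer).
Category OX quantity: two 40 g packs = 80 g.
80 g ≤ 100 g (rail limit, Category OX) — within limit.
Category SR quantity: 8 g.
8 g ≤ 10 g (rail limit, Category SR) — within limit.
The segregation rule (Category CR with Category OX) does not apply to Category OX with Category SR.
Every hazard category is within its rail limit and no segregation rule is violated.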